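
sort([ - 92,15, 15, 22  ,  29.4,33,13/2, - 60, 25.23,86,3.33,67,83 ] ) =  [ -92, - 60, 3.33,  13/2,  15, 15 , 22,25.23,29.4,33,67,83,86 ] 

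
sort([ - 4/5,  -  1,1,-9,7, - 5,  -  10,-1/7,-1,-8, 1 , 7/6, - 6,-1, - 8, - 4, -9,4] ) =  [ - 10,-9, - 9, -8,-8, - 6, - 5, - 4, - 1, - 1,-1, - 4/5,-1/7, 1, 1, 7/6,4, 7]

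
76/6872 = 19/1718 = 0.01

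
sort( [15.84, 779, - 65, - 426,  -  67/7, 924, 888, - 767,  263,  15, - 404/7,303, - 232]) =[ - 767, - 426, - 232, - 65, - 404/7,- 67/7,15, 15.84, 263,303, 779,888, 924]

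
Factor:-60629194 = - 2^1  *30314597^1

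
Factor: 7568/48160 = 11/70   =  2^( - 1)*5^(-1)*7^ ( - 1)*11^1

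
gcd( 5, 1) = 1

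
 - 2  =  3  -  5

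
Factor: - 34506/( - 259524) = 71/534 = 2^ ( - 1 )*3^( - 1)*71^1*89^( - 1)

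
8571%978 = 747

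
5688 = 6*948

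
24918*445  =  11088510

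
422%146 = 130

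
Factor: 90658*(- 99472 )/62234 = -2^4*29^( - 2)*37^(-1)*6217^1 * 45329^1 = - 4508966288/31117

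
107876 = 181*596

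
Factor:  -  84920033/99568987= - 7^( - 1)*11^1* 19^(-1)*29^1*509^1*523^1*748639^ ( - 1 )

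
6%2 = 0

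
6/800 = 3/400 = 0.01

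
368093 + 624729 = 992822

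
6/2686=3/1343 = 0.00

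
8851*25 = 221275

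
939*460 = 431940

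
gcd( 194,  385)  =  1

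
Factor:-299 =  -  13^1*23^1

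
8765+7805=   16570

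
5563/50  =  111+13/50 = 111.26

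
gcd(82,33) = 1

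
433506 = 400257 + 33249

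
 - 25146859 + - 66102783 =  - 91249642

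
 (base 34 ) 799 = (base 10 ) 8407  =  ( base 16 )20d7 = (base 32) 86n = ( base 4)2003113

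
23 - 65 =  - 42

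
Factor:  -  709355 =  - 5^1*141871^1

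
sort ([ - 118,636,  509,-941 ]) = [ - 941, - 118, 509,  636]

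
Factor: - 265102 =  - 2^1*83^1*1597^1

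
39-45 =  - 6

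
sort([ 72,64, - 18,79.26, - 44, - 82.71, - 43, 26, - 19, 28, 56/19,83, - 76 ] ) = [ -82.71, - 76, - 44,-43, -19 , - 18, 56/19,26,28,64, 72,79.26,  83]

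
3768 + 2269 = 6037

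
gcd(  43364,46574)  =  2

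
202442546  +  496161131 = 698603677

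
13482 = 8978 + 4504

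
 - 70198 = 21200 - 91398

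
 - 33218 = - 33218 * 1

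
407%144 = 119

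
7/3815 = 1/545  =  0.00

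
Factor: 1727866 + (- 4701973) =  - 3^1 * 23^1 * 43103^1 = -2974107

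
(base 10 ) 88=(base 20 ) 48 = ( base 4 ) 1120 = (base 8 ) 130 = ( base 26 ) 3a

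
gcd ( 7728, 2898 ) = 966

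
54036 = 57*948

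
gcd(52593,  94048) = 1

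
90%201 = 90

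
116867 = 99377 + 17490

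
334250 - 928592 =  - 594342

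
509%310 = 199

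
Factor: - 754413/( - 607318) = 2^( - 1 )*3^1* 11^1*29^( - 1 )* 37^(- 1)*283^(  -  1) * 22861^1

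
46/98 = 23/49 = 0.47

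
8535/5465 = 1 + 614/1093 =1.56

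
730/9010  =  73/901  =  0.08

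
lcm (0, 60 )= 0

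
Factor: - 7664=  -  2^4*479^1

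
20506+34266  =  54772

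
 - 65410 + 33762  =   - 31648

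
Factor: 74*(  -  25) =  - 1850=- 2^1*5^2 * 37^1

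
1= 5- 4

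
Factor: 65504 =2^5*23^1*89^1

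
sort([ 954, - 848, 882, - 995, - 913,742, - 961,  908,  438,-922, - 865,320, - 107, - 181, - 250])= [ - 995, - 961, - 922, - 913 , - 865, - 848,-250, - 181,-107,320,438, 742,882, 908, 954 ] 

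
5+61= 66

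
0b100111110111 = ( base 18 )7FD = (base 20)67b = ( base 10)2551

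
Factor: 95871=3^1*31957^1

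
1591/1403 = 1591/1403 = 1.13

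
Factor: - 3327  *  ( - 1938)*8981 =57907027206 = 2^1*3^2*7^1*17^1*19^1*1109^1 * 1283^1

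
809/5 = 161 + 4/5 =161.80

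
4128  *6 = 24768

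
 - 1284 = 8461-9745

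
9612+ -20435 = - 10823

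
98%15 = 8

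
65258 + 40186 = 105444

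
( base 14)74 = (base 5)402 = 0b1100110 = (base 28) 3I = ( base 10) 102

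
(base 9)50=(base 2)101101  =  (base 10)45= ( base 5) 140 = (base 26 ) 1J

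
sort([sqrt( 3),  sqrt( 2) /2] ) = [ sqrt(2)/2,sqrt( 3)] 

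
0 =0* 50082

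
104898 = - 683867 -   -  788765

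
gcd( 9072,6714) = 18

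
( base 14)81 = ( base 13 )89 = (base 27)45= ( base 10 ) 113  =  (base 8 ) 161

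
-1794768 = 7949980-9744748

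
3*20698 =62094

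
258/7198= 129/3599 = 0.04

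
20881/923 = 20881/923 = 22.62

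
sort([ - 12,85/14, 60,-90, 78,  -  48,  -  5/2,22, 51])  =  [ - 90, - 48, - 12,  -  5/2, 85/14, 22,51,60,78]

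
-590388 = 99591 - 689979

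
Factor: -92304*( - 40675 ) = 2^4* 3^2*5^2*641^1*1627^1 = 3754465200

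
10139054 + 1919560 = 12058614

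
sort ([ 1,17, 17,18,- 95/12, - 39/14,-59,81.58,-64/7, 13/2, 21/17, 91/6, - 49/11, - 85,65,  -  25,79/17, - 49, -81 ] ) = [ - 85, - 81, - 59, - 49, - 25 , - 64/7,  -  95/12, - 49/11, - 39/14,  1, 21/17,79/17, 13/2,91/6 , 17,17, 18,65, 81.58 ]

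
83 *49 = 4067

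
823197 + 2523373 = 3346570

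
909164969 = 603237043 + 305927926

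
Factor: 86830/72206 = 5^1*19^1*79^( - 1) = 95/79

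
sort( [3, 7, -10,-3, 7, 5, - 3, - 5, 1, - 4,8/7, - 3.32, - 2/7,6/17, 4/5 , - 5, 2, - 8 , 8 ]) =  [ - 10, - 8, - 5, -5, - 4 , - 3.32, - 3,-3,- 2/7 , 6/17, 4/5, 1,8/7, 2, 3 , 5, 7, 7, 8 ]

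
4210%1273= 391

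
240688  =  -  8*( - 30086) 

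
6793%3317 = 159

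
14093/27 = 14093/27 = 521.96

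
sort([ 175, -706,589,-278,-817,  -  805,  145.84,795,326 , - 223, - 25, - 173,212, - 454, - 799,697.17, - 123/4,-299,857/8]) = [ - 817,-805, - 799, - 706 , - 454,-299, - 278, - 223, -173, - 123/4, - 25, 857/8, 145.84,175,212,326,589,697.17 , 795]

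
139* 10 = 1390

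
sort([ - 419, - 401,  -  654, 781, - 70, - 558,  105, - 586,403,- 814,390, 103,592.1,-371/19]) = [ - 814, - 654, - 586, -558,  -  419, - 401, - 70, - 371/19,103,105,  390, 403,  592.1, 781]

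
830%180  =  110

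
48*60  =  2880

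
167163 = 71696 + 95467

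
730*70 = 51100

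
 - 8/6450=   -4/3225 = - 0.00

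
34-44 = -10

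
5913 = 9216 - 3303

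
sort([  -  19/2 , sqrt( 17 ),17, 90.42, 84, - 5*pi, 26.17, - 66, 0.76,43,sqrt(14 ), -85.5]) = [-85.5, - 66,-5*pi, - 19/2, 0.76,  sqrt( 14) , sqrt( 17 ), 17, 26.17, 43,  84,  90.42]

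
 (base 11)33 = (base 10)36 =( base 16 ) 24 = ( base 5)121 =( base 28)18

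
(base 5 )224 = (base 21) 31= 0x40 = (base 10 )64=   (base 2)1000000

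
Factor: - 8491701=- 3^1*2830567^1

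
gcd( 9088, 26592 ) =32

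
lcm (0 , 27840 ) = 0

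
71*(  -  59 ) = - 4189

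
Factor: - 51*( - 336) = 2^4 * 3^2*7^1 *17^1 = 17136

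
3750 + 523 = 4273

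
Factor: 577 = 577^1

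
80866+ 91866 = 172732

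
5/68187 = 5/68187 = 0.00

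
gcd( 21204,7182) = 342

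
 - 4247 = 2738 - 6985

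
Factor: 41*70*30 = 2^2*3^1 * 5^2*7^1* 41^1 =86100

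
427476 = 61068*7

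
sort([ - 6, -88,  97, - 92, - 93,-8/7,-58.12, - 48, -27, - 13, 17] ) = [ - 93, - 92, - 88, - 58.12,  -  48, - 27,-13, - 6, - 8/7, 17 , 97]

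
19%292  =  19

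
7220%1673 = 528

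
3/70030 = 3/70030 = 0.00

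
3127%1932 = 1195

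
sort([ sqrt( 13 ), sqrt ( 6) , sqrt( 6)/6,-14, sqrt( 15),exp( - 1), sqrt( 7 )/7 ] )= [- 14, exp( - 1),sqrt( 7) /7 , sqrt( 6)/6, sqrt( 6),sqrt( 13),sqrt(15)]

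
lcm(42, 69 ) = 966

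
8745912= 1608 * 5439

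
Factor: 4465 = 5^1*  19^1 *47^1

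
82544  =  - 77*( - 1072)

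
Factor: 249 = 3^1*83^1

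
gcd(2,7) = 1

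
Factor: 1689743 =11^1*29^1*5297^1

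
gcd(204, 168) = 12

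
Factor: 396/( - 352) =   -  9/8 = -2^( - 3 )*3^2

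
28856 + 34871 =63727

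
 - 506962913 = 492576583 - 999539496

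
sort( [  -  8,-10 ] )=[-10,-8]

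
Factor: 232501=43^1 *5407^1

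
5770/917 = 5770/917 = 6.29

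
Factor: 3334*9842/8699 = 2^2 * 7^1*19^1  *37^1*1667^1 * 8699^( - 1) = 32813228/8699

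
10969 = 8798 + 2171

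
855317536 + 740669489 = 1595987025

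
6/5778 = 1/963= 0.00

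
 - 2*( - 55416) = 110832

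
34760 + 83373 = 118133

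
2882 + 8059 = 10941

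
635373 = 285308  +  350065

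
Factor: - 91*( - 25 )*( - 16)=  - 36400 = -2^4*5^2 * 7^1*13^1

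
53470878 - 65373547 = -11902669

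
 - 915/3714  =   - 1+933/1238 = - 0.25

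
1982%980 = 22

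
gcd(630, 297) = 9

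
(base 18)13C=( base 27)ec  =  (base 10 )390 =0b110000110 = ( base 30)d0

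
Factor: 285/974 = 2^(  -  1 )*3^1 * 5^1 * 19^1 * 487^ (-1 ) 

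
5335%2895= 2440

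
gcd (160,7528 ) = 8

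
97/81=1+16/81= 1.20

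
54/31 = 54/31= 1.74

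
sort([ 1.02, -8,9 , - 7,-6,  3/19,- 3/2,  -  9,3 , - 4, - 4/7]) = [ - 9, - 8, - 7,-6, - 4, - 3/2,-4/7,3/19,1.02, 3,9 ] 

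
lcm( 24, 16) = 48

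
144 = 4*36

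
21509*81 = 1742229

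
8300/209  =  8300/209 = 39.71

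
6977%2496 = 1985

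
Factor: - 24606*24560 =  - 2^5*3^2*5^1*307^1*1367^1 =-604323360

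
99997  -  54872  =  45125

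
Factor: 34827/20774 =2^(- 1)*3^1*17^(- 1)*19^1 = 57/34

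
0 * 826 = 0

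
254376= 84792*3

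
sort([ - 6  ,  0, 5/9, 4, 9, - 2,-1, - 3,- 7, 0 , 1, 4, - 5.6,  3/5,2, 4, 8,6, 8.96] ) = [ - 7, - 6, - 5.6, - 3, - 2,  -  1, 0, 0,  5/9, 3/5  ,  1, 2, 4,4, 4, 6,8 , 8.96,  9]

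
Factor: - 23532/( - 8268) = 13^(-1)* 37^1 =37/13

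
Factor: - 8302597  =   - 47^1*176651^1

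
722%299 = 124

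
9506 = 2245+7261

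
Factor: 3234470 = 2^1*5^1*181^1*1787^1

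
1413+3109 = 4522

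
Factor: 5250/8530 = 3^1*5^2*7^1 * 853^(-1)=525/853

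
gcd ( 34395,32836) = 1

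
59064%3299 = 2981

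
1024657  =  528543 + 496114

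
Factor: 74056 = 2^3*9257^1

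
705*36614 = 25812870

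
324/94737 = 108/31579= 0.00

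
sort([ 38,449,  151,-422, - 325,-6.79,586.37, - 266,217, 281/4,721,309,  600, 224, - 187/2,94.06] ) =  [ - 422 , - 325, - 266,  -  187/2, - 6.79, 38, 281/4, 94.06, 151,217,224, 309, 449,586.37 , 600, 721 ] 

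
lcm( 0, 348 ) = 0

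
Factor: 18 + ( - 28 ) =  - 10 = -  2^1*5^1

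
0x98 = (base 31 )4S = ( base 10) 152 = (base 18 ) 88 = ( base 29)57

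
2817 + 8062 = 10879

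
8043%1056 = 651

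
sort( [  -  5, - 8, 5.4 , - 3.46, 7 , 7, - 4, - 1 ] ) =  [ - 8, - 5, - 4, - 3.46, -1, 5.4, 7,  7 ] 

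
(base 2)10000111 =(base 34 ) 3x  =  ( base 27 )50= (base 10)135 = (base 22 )63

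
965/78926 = 965/78926=   0.01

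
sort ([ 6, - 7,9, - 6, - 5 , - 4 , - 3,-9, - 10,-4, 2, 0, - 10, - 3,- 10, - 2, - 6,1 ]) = [ - 10, - 10, - 10, - 9,- 7,-6, - 6,-5, - 4, - 4, - 3, - 3 , - 2,0, 1,2, 6,  9]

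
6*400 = 2400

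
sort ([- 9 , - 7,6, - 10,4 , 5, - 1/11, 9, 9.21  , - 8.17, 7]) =[-10, - 9, - 8.17, -7, - 1/11,4 , 5 , 6,7 , 9, 9.21 ] 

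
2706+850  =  3556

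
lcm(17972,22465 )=89860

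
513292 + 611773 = 1125065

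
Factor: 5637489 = 3^1*11^1*13^1*17^1*773^1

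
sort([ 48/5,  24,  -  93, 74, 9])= [ - 93,9,48/5,24, 74 ] 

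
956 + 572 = 1528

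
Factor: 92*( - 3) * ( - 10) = 2^3*3^1*5^1*23^1 = 2760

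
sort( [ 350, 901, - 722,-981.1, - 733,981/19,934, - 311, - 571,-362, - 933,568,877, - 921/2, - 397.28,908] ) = [ - 981.1,- 933, - 733, - 722, - 571, - 921/2 , - 397.28  , - 362, - 311,981/19,350,568,877,901, 908, 934 ]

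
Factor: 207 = 3^2 * 23^1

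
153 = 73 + 80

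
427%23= 13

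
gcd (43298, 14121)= 1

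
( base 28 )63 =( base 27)69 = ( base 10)171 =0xab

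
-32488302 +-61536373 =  - 94024675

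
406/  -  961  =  - 1 + 555/961= - 0.42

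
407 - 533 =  - 126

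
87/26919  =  29/8973 = 0.00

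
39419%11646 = 4481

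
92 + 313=405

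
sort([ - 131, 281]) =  [ - 131, 281] 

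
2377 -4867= - 2490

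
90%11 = 2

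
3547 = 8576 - 5029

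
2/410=1/205 = 0.00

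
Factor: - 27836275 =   -  5^2*1113451^1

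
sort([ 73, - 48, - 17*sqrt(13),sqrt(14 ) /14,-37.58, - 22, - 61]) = [  -  17*sqrt(13 ),  -  61,-48, - 37.58, - 22  ,  sqrt ( 14 ) /14, 73] 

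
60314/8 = 7539+1/4 = 7539.25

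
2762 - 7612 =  - 4850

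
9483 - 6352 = 3131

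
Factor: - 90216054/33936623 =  - 2^1*3^2*7^(-1 )*59^ ( - 1 )*82171^ ( - 1 ) * 5012003^1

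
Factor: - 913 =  - 11^1*83^1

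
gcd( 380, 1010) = 10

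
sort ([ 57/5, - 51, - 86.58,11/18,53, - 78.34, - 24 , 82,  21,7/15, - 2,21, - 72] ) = [ - 86.58, - 78.34, - 72, - 51, - 24, - 2,7/15, 11/18,57/5, 21, 21, 53,82]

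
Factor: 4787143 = 653^1*7331^1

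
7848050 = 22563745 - 14715695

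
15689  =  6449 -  - 9240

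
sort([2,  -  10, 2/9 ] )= [-10,2/9, 2 ]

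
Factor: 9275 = 5^2*7^1*53^1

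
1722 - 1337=385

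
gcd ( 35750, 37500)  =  250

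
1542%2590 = 1542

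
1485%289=40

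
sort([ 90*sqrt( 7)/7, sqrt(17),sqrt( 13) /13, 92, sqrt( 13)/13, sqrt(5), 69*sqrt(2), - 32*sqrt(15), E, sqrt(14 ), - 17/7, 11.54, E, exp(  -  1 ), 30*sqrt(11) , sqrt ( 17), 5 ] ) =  [  -  32*sqrt(15), - 17/7, sqrt(13) /13,sqrt( 13) /13,exp( - 1), sqrt(5 ),E,E, sqrt ( 14), sqrt( 17 ), sqrt(17), 5, 11.54, 90* sqrt( 7)/7,92, 69*sqrt(2),30*sqrt( 11 )]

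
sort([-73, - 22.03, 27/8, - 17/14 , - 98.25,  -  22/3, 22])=[ - 98.25, - 73, - 22.03, - 22/3, - 17/14, 27/8, 22 ]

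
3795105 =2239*1695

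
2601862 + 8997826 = 11599688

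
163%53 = 4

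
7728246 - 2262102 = 5466144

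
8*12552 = 100416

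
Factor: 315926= 2^1*13^1 * 29^1*419^1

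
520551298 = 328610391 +191940907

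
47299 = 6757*7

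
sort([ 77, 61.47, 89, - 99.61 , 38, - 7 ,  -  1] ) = [-99.61 ,  -  7, - 1, 38, 61.47, 77,89] 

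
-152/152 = -1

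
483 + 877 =1360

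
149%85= 64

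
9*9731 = 87579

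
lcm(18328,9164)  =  18328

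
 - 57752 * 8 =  - 462016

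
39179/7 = 5597  =  5597.00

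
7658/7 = 1094 = 1094.00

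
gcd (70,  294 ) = 14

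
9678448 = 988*9796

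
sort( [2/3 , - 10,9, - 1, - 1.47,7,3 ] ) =[ - 10, - 1.47, - 1, 2/3 , 3,7,9 ] 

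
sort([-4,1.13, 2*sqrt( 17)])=[ -4 , 1.13  ,  2 * sqrt(17)] 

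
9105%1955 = 1285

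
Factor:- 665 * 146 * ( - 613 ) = 2^1*5^1*7^1*19^1*73^1*613^1  =  59516170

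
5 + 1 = 6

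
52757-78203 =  - 25446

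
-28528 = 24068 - 52596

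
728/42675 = 728/42675 = 0.02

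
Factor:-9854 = -2^1*13^1*379^1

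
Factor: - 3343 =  - 3343^1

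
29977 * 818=24521186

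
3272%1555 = 162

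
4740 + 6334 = 11074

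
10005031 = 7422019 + 2583012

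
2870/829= 2870/829 = 3.46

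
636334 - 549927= 86407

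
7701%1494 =231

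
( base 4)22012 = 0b1010000110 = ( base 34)J0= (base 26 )OM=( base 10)646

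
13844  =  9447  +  4397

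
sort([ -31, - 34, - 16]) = [ - 34,-31 , - 16]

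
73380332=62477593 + 10902739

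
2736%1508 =1228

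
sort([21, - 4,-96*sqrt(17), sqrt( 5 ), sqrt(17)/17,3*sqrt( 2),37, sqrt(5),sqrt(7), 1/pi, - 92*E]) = [ - 96*sqrt(17), - 92*E, - 4, sqrt( 17) /17,1/pi,sqrt( 5 ), sqrt(5),  sqrt( 7) , 3*sqrt(2),21, 37]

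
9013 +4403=13416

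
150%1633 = 150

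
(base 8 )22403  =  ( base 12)5597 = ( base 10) 9475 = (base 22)JCF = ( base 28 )C2B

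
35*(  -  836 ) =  - 29260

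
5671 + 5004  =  10675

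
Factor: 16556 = 2^2*4139^1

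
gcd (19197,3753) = 27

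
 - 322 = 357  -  679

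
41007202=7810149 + 33197053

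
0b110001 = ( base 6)121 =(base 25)1O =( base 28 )1L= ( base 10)49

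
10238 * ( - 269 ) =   -  2754022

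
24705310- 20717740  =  3987570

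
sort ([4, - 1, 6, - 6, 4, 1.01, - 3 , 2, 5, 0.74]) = [ - 6,-3, - 1,0.74, 1.01, 2, 4, 4, 5, 6]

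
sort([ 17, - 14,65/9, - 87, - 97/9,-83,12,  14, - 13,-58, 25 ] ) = [  -  87, - 83, - 58, -14,-13, -97/9,65/9, 12,  14,17,25] 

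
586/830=293/415= 0.71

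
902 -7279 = - 6377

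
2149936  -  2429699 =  - 279763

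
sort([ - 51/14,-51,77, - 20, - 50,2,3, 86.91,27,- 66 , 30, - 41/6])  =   [ - 66, - 51,-50,- 20, - 41/6,-51/14,2,3,27, 30, 77,86.91] 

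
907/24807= 907/24807 = 0.04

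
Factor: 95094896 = 2^4*13^1*281^1*1627^1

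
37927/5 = 7585+2/5 = 7585.40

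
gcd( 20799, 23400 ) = 9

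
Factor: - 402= - 2^1*3^1*67^1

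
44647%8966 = 8783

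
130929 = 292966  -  162037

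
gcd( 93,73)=1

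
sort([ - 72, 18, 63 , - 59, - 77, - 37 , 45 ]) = [ - 77 , - 72, - 59, - 37,18,45, 63] 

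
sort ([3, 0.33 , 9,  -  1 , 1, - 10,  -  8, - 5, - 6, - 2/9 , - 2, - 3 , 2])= [ - 10, - 8, - 6, - 5, - 3,  -  2,-1,-2/9, 0.33, 1, 2, 3,9]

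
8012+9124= 17136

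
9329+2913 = 12242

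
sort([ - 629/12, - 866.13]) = [ - 866.13, - 629/12 ]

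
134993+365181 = 500174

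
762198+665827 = 1428025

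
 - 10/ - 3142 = 5/1571 = 0.00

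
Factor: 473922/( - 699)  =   - 678 = -2^1*3^1*113^1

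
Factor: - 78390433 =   -  11^1 * 2207^1*3229^1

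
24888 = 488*51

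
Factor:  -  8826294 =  - 2^1*3^1*71^1*20719^1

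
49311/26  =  49311/26 = 1896.58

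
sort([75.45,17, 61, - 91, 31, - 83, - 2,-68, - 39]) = [ - 91, - 83, -68, - 39, - 2,17, 31, 61, 75.45]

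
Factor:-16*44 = -2^6*11^1 = - 704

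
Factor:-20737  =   - 89^1*233^1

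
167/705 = 167/705 = 0.24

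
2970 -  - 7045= 10015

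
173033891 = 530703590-357669699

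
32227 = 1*32227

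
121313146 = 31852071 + 89461075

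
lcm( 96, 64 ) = 192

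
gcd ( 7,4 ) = 1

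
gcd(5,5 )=5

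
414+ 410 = 824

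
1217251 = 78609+1138642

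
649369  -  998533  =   - 349164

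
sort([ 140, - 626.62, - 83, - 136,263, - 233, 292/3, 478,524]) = [ - 626.62, - 233,-136,-83  ,  292/3,140,263,478, 524]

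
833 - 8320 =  - 7487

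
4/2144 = 1/536 = 0.00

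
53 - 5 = 48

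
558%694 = 558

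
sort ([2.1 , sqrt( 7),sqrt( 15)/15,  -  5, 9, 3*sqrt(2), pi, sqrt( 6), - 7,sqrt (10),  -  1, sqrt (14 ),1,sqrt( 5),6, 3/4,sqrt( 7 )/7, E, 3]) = [ - 7, - 5, - 1, sqrt(15) /15,sqrt(7)/7 , 3/4,1, 2.1,sqrt( 5) , sqrt(6 ),sqrt( 7 ),E,3,pi,sqrt( 10 ), sqrt ( 14),3*sqrt(2),6,9 ] 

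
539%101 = 34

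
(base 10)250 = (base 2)11111010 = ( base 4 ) 3322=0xfa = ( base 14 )13C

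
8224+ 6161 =14385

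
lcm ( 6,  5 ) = 30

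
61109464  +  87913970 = 149023434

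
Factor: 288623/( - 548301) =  - 3^( - 1 )*13^(-1 )* 17^( - 1 )*349^1 =- 349/663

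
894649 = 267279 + 627370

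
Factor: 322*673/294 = 3^( - 1)*7^( - 1)*23^1*673^1 = 15479/21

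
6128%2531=1066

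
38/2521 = 38/2521 = 0.02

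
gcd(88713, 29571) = 29571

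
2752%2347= 405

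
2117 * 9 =19053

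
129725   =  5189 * 25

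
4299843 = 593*7251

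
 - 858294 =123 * (  -  6978 )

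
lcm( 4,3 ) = 12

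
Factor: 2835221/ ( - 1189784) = - 2^ ( - 3)*148723^(  -  1)*2835221^1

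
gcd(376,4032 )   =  8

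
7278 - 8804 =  - 1526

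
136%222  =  136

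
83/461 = 83/461 =0.18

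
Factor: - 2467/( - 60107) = 2467^1*60107^ ( - 1)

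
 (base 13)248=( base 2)110001110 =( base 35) bd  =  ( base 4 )12032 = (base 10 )398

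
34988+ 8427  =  43415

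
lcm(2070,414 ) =2070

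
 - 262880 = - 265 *992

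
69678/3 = 23226 = 23226.00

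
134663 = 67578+67085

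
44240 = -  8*( - 5530) 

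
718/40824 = 359/20412 = 0.02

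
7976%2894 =2188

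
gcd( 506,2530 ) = 506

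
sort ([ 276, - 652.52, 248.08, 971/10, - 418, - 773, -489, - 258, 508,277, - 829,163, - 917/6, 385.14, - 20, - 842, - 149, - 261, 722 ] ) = [ - 842, - 829, - 773, - 652.52, - 489, - 418, - 261, - 258, - 917/6,-149,  -  20, 971/10,  163, 248.08, 276, 277, 385.14, 508, 722]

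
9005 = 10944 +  - 1939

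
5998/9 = 5998/9=666.44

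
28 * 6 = 168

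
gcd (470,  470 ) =470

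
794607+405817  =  1200424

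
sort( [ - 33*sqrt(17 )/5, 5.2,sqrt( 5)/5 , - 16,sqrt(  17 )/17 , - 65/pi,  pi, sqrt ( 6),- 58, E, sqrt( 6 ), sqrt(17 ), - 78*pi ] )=[ - 78 * pi,-58,-33* sqrt(17)/5, - 65/pi, - 16, sqrt(17 )/17 , sqrt(5 )/5, sqrt(6),  sqrt(6 ),E,pi,sqrt(17), 5.2 ] 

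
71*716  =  50836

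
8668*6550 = 56775400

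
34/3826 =17/1913 = 0.01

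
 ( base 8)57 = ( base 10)47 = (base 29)1I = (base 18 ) 2b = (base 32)1F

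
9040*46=415840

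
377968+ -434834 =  - 56866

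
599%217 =165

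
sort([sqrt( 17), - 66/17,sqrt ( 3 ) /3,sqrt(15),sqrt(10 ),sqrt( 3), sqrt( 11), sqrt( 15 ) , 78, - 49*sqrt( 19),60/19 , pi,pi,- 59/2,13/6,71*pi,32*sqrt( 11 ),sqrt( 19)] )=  [ - 49*sqrt(19), - 59/2, - 66/17, sqrt( 3)/3,sqrt( 3) , 13/6 , pi,pi, 60/19,sqrt( 10 ), sqrt(11),  sqrt(15),sqrt( 15), sqrt ( 17), sqrt ( 19),78,  32 * sqrt(11),71*pi] 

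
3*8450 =25350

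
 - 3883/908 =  - 5+657/908 = - 4.28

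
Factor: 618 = 2^1*3^1*103^1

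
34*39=1326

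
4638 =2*2319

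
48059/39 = 1232  +  11/39 = 1232.28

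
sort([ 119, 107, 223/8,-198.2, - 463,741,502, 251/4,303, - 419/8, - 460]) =[ - 463, - 460,-198.2, - 419/8, 223/8,251/4,107 , 119,303 , 502,741] 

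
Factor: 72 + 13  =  85= 5^1 *17^1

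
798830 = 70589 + 728241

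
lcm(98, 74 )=3626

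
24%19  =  5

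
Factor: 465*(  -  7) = - 3255 = - 3^1 * 5^1 * 7^1*31^1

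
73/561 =73/561 = 0.13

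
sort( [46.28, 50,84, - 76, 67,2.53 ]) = [-76, 2.53,46.28, 50,67,  84 ]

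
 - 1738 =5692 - 7430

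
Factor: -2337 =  -3^1*19^1 * 41^1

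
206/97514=103/48757 = 0.00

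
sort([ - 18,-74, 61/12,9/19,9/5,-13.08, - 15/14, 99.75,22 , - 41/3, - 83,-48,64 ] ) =[-83,- 74, - 48,- 18,  -  41/3, - 13.08, - 15/14, 9/19,9/5,61/12, 22,64,99.75]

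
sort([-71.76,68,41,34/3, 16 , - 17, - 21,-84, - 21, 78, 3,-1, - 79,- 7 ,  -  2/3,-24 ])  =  [- 84, - 79, - 71.76,-24, - 21 , -21 ,  -  17, - 7,-1,- 2/3,  3,  34/3,  16,41,68 , 78 ]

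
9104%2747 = 863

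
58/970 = 29/485 = 0.06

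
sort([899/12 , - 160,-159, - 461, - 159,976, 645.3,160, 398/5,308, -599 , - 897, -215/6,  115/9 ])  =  [ - 897, - 599 , - 461, - 160, - 159, - 159, - 215/6,115/9,899/12,  398/5, 160,  308, 645.3,976 ]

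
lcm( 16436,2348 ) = 16436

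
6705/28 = 239  +  13/28 = 239.46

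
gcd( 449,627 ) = 1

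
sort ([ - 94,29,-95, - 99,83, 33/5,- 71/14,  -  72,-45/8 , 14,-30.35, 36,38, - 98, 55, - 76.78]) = [-99,-98, - 95, - 94 ,- 76.78, - 72, - 30.35, - 45/8,-71/14,33/5,14,29, 36 , 38, 55, 83 ] 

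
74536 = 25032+49504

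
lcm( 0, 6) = 0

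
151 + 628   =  779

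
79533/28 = 79533/28 = 2840.46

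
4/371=4/371= 0.01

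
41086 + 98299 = 139385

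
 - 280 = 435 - 715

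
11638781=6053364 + 5585417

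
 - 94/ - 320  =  47/160 = 0.29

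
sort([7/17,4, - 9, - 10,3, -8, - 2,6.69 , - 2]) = [-10 , -9 , - 8, -2, -2,7/17,  3, 4, 6.69 ]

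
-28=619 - 647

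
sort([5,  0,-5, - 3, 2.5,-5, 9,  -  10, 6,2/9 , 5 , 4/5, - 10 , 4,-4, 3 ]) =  [ - 10 ,-10, - 5, - 5 ,  -  4, - 3,0,2/9, 4/5, 2.5,3, 4,5, 5 , 6 , 9]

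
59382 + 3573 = 62955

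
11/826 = 11/826 =0.01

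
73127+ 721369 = 794496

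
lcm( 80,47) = 3760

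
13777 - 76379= -62602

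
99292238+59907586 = 159199824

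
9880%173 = 19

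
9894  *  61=603534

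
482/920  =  241/460 = 0.52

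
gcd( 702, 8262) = 54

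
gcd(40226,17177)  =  1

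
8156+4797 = 12953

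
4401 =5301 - 900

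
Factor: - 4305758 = -2^1*2152879^1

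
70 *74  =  5180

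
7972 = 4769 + 3203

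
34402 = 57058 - 22656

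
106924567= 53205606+53718961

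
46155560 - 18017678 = 28137882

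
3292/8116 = 823/2029  =  0.41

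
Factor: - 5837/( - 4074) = 2^( -1)*3^ ( - 1 )*7^( -1 )*13^1*97^( - 1 )*449^1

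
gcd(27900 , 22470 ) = 30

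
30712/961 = 31 + 921/961 = 31.96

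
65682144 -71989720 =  - 6307576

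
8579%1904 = 963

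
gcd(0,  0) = 0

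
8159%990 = 239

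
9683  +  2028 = 11711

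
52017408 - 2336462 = 49680946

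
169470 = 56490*3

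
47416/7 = 47416/7 = 6773.71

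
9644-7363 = 2281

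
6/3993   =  2/1331  =  0.00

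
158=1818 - 1660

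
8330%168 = 98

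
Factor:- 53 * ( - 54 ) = 2^1*3^3*53^1 = 2862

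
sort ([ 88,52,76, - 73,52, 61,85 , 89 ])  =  [ - 73,52,52,61, 76,85,  88,89]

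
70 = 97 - 27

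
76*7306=555256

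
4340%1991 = 358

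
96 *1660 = 159360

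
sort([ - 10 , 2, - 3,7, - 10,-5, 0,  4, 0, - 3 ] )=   [- 10, - 10,-5, - 3,-3,0,0,2,  4,7]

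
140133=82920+57213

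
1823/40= 45 +23/40 = 45.58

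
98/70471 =98/70471 = 0.00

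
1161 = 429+732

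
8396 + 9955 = 18351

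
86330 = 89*970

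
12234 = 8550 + 3684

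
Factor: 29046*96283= 2^1*3^1*11^1*47^1*103^1* 8753^1 = 2796636018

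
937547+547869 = 1485416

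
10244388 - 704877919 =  - 694633531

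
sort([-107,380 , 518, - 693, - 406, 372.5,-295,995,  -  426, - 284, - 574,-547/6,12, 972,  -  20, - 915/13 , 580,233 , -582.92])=[-693, - 582.92,  -  574, - 426,-406,- 295,  -  284,-107, - 547/6, - 915/13, - 20, 12,233 , 372.5 , 380, 518, 580, 972 , 995] 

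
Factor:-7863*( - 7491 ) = 3^2*11^1 * 227^1*2621^1 = 58901733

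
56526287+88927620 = 145453907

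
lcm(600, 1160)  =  17400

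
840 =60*14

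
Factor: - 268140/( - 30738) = 2^1*5^1*41^1 * 47^( - 1) = 410/47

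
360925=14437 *25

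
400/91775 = 16/3671 = 0.00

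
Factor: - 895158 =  - 2^1 * 3^3*11^2*137^1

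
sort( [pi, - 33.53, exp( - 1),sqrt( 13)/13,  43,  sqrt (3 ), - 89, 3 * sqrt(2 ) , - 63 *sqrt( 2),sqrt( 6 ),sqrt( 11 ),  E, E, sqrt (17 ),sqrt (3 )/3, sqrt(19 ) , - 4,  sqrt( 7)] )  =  [ - 63*sqrt(2), - 89 , - 33.53 ,-4, sqrt( 13 )/13,exp( - 1 ), sqrt ( 3 )/3,sqrt( 3 ),sqrt( 6 ), sqrt(7),E , E,pi, sqrt( 11 ), sqrt( 17 ),3* sqrt( 2), sqrt( 19), 43]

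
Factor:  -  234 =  - 2^1* 3^2 * 13^1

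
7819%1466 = 489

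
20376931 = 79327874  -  58950943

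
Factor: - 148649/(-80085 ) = 529/285  =  3^(  -  1 )*5^( - 1)*19^( - 1 )*23^2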